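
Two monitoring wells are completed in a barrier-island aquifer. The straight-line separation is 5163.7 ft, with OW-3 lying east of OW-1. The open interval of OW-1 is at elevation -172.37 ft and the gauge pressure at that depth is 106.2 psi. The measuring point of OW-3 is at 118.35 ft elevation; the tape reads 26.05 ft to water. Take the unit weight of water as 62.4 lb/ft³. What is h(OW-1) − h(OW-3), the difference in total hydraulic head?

Pressure head at OW-1: ψ = 144·P/γ = 144 × 106.2 / 62.4 = 245.08 ft.
Total head at OW-1: h = z + ψ = -172.37 + 245.08 = 72.71 ft.
Total head at OW-3: h = 118.35 − 26.05 = 92.30 ft.
Head difference: h(OW-1) − h(OW-3) = 72.71 − 92.30 = -19.59 ft.

Δh ≈ -19.59 ft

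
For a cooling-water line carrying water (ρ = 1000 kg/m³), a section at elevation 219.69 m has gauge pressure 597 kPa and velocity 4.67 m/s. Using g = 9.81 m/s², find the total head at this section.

h ≈ 281.66 m

Pressure head ψ = P/(ρg) = 597×1000 / (1000 × 9.81) = 60.86 m.
Velocity head = v²/(2g) = 4.67² / (2 × 9.81) = 1.112 m.
h = z + ψ + v²/(2g) = 219.69 + 60.86 + 1.112 = 281.66 m.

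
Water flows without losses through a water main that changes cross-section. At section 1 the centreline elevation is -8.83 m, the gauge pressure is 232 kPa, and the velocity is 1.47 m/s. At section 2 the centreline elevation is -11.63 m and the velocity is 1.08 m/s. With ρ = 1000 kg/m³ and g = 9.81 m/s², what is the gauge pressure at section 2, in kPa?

P₂ ≈ 260 kPa

Pressure head at 1: ψ₁ = P₁/(ρg) = 232×1000 / (1000 × 9.81) = 23.65 m.
Velocity heads: v₁²/2g = 1.47²/19.62 = 0.110 m; v₂²/2g = 1.08²/19.62 = 0.059 m.
Total head H = z₁ + ψ₁ + v₁²/2g = -8.83 + 23.65 + 0.110 = 14.93 m.
ψ₂ = H − z₂ − v₂²/2g = 14.93 − (-11.63) − 0.059 = 26.50 m.
P₂ = ρgψ₂ = 1000 × 9.81 × 26.50 ≈ 260 kPa.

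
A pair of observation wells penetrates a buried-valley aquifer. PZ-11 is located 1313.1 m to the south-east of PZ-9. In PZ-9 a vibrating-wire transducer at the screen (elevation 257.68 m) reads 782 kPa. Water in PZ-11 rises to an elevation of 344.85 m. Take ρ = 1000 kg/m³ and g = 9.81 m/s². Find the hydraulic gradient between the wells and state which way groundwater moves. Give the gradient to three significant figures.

i ≈ 0.00568; groundwater flows toward the north-west

Pressure head at PZ-9: ψ = P/(ρg) = 782×1000 / (1000 × 9.81) = 79.71 m.
Total head at PZ-9: h = z + ψ = 257.68 + 79.71 = 337.39 m.
Total head at PZ-11: h = 344.85 m (water level in the piezometer is the total head).
Head difference: h(PZ-9) − h(PZ-11) = 337.39 − 344.85 = -7.46 m.
Hydraulic gradient: i = |Δh| / L = 7.46 / 1313.1 = 0.00568.
Flow is from higher to lower head: from PZ-11 toward PZ-9, i.e. toward the north-west.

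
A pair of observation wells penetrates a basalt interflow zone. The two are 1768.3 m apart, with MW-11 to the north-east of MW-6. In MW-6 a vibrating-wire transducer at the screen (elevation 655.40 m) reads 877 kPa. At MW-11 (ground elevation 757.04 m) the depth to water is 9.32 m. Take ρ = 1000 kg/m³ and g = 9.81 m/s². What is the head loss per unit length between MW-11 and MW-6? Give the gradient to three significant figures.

Pressure head at MW-6: ψ = P/(ρg) = 877×1000 / (1000 × 9.81) = 89.40 m.
Total head at MW-6: h = z + ψ = 655.40 + 89.40 = 744.80 m.
Total head at MW-11: h = 757.04 − 9.32 = 747.72 m.
Head difference: h(MW-6) − h(MW-11) = 744.80 − 747.72 = -2.92 m.
Hydraulic gradient: i = |Δh| / L = 2.92 / 1768.3 = 0.00165.

i ≈ 0.00165 m/m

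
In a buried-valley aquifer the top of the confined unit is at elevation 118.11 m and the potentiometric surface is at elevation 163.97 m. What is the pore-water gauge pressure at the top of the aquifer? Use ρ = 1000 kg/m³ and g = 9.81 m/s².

Pressure head at the aquifer top: ψ = h − z = 163.97 − 118.11 = 45.86 m.
P = ρgψ = 1000 × 9.81 × 45.86 = 449887 Pa ≈ 450 kPa.

P ≈ 450 kPa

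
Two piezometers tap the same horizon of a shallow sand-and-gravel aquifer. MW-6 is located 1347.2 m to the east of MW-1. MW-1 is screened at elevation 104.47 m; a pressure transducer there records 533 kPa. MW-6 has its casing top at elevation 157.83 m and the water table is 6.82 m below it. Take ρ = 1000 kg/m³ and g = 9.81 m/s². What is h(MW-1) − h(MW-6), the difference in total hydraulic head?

Δh ≈ 7.79 m

Pressure head at MW-1: ψ = P/(ρg) = 533×1000 / (1000 × 9.81) = 54.33 m.
Total head at MW-1: h = z + ψ = 104.47 + 54.33 = 158.80 m.
Total head at MW-6: h = 157.83 − 6.82 = 151.01 m.
Head difference: h(MW-1) − h(MW-6) = 158.80 − 151.01 = 7.79 m.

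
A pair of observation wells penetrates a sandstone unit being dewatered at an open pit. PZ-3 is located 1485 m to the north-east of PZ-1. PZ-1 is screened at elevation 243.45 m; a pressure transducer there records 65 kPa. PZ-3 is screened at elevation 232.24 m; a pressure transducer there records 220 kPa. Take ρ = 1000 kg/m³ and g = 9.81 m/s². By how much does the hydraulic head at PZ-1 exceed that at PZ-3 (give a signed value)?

Pressure head at PZ-1: ψ = P/(ρg) = 65×1000 / (1000 × 9.81) = 6.63 m.
Total head at PZ-1: h = z + ψ = 243.45 + 6.63 = 250.08 m.
Pressure head at PZ-3: ψ = P/(ρg) = 220×1000 / (1000 × 9.81) = 22.43 m.
Total head at PZ-3: h = z + ψ = 232.24 + 22.43 = 254.67 m.
Head difference: h(PZ-1) − h(PZ-3) = 250.08 − 254.67 = -4.59 m.

Δh ≈ -4.59 m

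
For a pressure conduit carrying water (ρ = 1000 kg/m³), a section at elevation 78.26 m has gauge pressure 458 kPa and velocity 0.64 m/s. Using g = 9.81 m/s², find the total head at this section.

h ≈ 124.97 m

Pressure head ψ = P/(ρg) = 458×1000 / (1000 × 9.81) = 46.69 m.
Velocity head = v²/(2g) = 0.64² / (2 × 9.81) = 0.021 m.
h = z + ψ + v²/(2g) = 78.26 + 46.69 + 0.021 = 124.97 m.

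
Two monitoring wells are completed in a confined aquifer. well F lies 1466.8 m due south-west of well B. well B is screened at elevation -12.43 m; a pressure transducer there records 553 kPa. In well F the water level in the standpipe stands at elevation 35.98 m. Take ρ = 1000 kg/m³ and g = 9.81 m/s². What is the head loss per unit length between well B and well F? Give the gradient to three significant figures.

Pressure head at well B: ψ = P/(ρg) = 553×1000 / (1000 × 9.81) = 56.37 m.
Total head at well B: h = z + ψ = -12.43 + 56.37 = 43.94 m.
Total head at well F: h = 35.98 m (water level in the piezometer is the total head).
Head difference: h(well B) − h(well F) = 43.94 − 35.98 = 7.96 m.
Hydraulic gradient: i = |Δh| / L = 7.96 / 1466.8 = 0.00543.

i ≈ 0.00543 m/m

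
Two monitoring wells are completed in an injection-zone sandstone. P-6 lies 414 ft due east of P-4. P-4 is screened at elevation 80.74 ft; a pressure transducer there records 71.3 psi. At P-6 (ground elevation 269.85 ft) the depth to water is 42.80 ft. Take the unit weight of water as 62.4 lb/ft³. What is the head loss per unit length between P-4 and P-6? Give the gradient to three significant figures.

i ≈ 0.0440 ft/ft

Pressure head at P-4: ψ = 144·P/γ = 144 × 71.3 / 62.4 = 164.54 ft.
Total head at P-4: h = z + ψ = 80.74 + 164.54 = 245.28 ft.
Total head at P-6: h = 269.85 − 42.80 = 227.05 ft.
Head difference: h(P-4) − h(P-6) = 245.28 − 227.05 = 18.23 ft.
Hydraulic gradient: i = |Δh| / L = 18.23 / 414 = 0.0440.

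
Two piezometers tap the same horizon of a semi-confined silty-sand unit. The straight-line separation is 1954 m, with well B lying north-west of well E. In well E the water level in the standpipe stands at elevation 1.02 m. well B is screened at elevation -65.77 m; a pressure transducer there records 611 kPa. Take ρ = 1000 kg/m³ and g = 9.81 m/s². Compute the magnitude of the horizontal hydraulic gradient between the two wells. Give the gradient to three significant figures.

Total head at well E: h = 1.02 m (water level in the piezometer is the total head).
Pressure head at well B: ψ = P/(ρg) = 611×1000 / (1000 × 9.81) = 62.28 m.
Total head at well B: h = z + ψ = -65.77 + 62.28 = -3.49 m.
Head difference: h(well E) − h(well B) = 1.02 − (-3.49) = 4.51 m.
Hydraulic gradient: i = |Δh| / L = 4.51 / 1954 = 0.00231.

i ≈ 0.00231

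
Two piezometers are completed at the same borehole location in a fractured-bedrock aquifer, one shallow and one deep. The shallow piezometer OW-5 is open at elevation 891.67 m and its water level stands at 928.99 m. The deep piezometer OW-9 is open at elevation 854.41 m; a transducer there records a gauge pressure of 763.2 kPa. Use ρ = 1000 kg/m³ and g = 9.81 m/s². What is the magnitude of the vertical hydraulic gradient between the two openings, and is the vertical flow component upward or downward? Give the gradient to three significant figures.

|i_v| ≈ 0.0864; vertical flow is upward

Total head at OW-5: h = 928.99 m (water level in the standpipe).
Pressure head at OW-9: ψ = P/(ρg) = 763.2×1000 / (1000 × 9.81) = 77.80 m.
Total head at OW-9: h = z + ψ = 854.41 + 77.80 = 932.21 m.
Δh = h(OW-5) − h(OW-9) = 928.99 − 932.21 = -3.22 m.
Vertical separation Δz = 891.67 − 854.41 = 37.26 m.
|i_v| = |Δh| / Δz = 3.22 / 37.26 = 0.0864.
Head is higher in the deep piezometer, so vertical flow is upward (discharge condition).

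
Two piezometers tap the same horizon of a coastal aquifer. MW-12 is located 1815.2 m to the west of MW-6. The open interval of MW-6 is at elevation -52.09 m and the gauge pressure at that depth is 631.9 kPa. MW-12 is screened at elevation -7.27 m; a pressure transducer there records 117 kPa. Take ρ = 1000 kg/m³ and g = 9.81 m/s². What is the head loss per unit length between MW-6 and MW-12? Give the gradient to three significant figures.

i ≈ 0.00422 m/m

Pressure head at MW-6: ψ = P/(ρg) = 631.9×1000 / (1000 × 9.81) = 64.41 m.
Total head at MW-6: h = z + ψ = -52.09 + 64.41 = 12.32 m.
Pressure head at MW-12: ψ = P/(ρg) = 117×1000 / (1000 × 9.81) = 11.93 m.
Total head at MW-12: h = z + ψ = -7.27 + 11.93 = 4.66 m.
Head difference: h(MW-6) − h(MW-12) = 12.32 − 4.66 = 7.66 m.
Hydraulic gradient: i = |Δh| / L = 7.66 / 1815.2 = 0.00422.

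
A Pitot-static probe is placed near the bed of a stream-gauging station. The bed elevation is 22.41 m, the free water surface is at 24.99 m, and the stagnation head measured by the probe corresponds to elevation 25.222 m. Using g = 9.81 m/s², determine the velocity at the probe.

Near the bed, under hydrostatic conditions, the piezometric head (z + ψ) equals the free-surface elevation, 24.99 m.
Velocity head = total − piezometric = 25.222 − 24.99 = 0.232 m.
v = √(2g·h_v) = √(2 × 9.81 × 0.232) = 2.13 m/s.

v ≈ 2.13 m/s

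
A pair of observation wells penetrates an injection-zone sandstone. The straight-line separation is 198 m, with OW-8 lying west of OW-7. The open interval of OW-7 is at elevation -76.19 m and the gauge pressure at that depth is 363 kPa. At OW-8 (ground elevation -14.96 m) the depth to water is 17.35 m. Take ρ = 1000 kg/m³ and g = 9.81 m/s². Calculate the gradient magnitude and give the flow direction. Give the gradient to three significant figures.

i ≈ 0.0347; groundwater flows toward the east

Pressure head at OW-7: ψ = P/(ρg) = 363×1000 / (1000 × 9.81) = 37.00 m.
Total head at OW-7: h = z + ψ = -76.19 + 37.00 = -39.19 m.
Total head at OW-8: h = -14.96 − 17.35 = -32.31 m.
Head difference: h(OW-7) − h(OW-8) = -39.19 − (-32.31) = -6.88 m.
Hydraulic gradient: i = |Δh| / L = 6.88 / 198 = 0.0347.
Flow is from higher to lower head: from OW-8 toward OW-7, i.e. toward the east.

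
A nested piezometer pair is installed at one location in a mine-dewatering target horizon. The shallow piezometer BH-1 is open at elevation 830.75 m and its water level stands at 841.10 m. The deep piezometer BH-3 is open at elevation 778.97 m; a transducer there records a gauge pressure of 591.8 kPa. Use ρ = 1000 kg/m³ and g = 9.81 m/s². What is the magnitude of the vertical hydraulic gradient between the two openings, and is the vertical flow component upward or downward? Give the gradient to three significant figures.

|i_v| ≈ 0.0348; vertical flow is downward

Total head at BH-1: h = 841.10 m (water level in the standpipe).
Pressure head at BH-3: ψ = P/(ρg) = 591.8×1000 / (1000 × 9.81) = 60.33 m.
Total head at BH-3: h = z + ψ = 778.97 + 60.33 = 839.30 m.
Δh = h(BH-1) − h(BH-3) = 841.10 − 839.30 = 1.80 m.
Vertical separation Δz = 830.75 − 778.97 = 51.78 m.
|i_v| = |Δh| / Δz = 1.80 / 51.78 = 0.0348.
Head is higher in the shallow piezometer, so vertical flow is downward (recharge condition).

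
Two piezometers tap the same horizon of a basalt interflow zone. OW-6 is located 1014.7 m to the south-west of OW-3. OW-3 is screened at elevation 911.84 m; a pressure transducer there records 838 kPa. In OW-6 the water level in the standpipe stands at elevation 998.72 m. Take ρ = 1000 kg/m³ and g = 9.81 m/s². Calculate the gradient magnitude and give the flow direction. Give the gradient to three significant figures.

i ≈ 0.00144; groundwater flows toward the north-east

Pressure head at OW-3: ψ = P/(ρg) = 838×1000 / (1000 × 9.81) = 85.42 m.
Total head at OW-3: h = z + ψ = 911.84 + 85.42 = 997.26 m.
Total head at OW-6: h = 998.72 m (water level in the piezometer is the total head).
Head difference: h(OW-3) − h(OW-6) = 997.26 − 998.72 = -1.46 m.
Hydraulic gradient: i = |Δh| / L = 1.46 / 1014.7 = 0.00144.
Flow is from higher to lower head: from OW-6 toward OW-3, i.e. toward the north-east.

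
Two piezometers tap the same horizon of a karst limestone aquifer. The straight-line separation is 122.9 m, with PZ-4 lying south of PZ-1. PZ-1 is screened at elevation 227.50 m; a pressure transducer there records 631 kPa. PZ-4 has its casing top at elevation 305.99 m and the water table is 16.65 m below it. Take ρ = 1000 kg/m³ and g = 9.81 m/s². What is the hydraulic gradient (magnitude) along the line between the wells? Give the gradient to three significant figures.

Pressure head at PZ-1: ψ = P/(ρg) = 631×1000 / (1000 × 9.81) = 64.32 m.
Total head at PZ-1: h = z + ψ = 227.50 + 64.32 = 291.82 m.
Total head at PZ-4: h = 305.99 − 16.65 = 289.34 m.
Head difference: h(PZ-1) − h(PZ-4) = 291.82 − 289.34 = 2.48 m.
Hydraulic gradient: i = |Δh| / L = 2.48 / 122.9 = 0.0202.

i ≈ 0.0202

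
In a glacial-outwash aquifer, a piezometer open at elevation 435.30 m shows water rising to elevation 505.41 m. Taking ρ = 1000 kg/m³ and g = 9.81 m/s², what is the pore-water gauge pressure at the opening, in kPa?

Pressure head ψ = h − z = 505.41 − 435.30 = 70.11 m.
P = ρgψ = 1000 × 9.81 × 70.11 = 687779 Pa ≈ 688 kPa.

P ≈ 688 kPa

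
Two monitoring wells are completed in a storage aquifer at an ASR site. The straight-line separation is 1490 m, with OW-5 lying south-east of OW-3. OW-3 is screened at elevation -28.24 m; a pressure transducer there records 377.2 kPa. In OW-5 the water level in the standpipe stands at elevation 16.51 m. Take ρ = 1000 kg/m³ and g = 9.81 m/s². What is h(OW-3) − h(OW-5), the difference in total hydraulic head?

Δh ≈ -6.30 m

Pressure head at OW-3: ψ = P/(ρg) = 377.2×1000 / (1000 × 9.81) = 38.45 m.
Total head at OW-3: h = z + ψ = -28.24 + 38.45 = 10.21 m.
Total head at OW-5: h = 16.51 m (water level in the piezometer is the total head).
Head difference: h(OW-3) − h(OW-5) = 10.21 − 16.51 = -6.30 m.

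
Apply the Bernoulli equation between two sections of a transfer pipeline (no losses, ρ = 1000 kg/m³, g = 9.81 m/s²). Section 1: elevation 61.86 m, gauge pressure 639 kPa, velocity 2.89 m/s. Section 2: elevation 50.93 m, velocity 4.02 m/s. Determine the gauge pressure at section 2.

P₂ ≈ 742 kPa

Pressure head at 1: ψ₁ = P₁/(ρg) = 639×1000 / (1000 × 9.81) = 65.14 m.
Velocity heads: v₁²/2g = 2.89²/19.62 = 0.426 m; v₂²/2g = 4.02²/19.62 = 0.824 m.
Total head H = z₁ + ψ₁ + v₁²/2g = 61.86 + 65.14 + 0.426 = 127.43 m.
ψ₂ = H − z₂ − v₂²/2g = 127.43 − 50.93 − 0.824 = 75.68 m.
P₂ = ρgψ₂ = 1000 × 9.81 × 75.68 ≈ 742 kPa.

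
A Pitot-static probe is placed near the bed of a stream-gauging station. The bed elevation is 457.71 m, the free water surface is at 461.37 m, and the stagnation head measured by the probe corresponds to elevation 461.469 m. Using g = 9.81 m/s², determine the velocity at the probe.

Near the bed, under hydrostatic conditions, the piezometric head (z + ψ) equals the free-surface elevation, 461.37 m.
Velocity head = total − piezometric = 461.469 − 461.37 = 0.099 m.
v = √(2g·h_v) = √(2 × 9.81 × 0.099) = 1.39 m/s.

v ≈ 1.39 m/s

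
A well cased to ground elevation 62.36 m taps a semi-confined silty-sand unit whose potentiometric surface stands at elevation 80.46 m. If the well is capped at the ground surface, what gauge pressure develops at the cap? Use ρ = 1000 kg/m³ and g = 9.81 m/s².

Head above the cap: Δh = 80.46 − 62.36 = 18.10 m.
P = ρgΔh = 1000 × 9.81 × 18.10 = 177561 Pa ≈ 178 kPa.

P ≈ 178 kPa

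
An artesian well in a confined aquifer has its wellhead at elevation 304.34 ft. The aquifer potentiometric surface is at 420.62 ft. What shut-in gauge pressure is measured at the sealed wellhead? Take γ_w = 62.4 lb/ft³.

P ≈ 50.4 psi

Head above the cap: Δh = 420.62 − 304.34 = 116.28 ft.
P = γΔh/144 = 62.4 × 116.28 / 144 = 50.4 psi.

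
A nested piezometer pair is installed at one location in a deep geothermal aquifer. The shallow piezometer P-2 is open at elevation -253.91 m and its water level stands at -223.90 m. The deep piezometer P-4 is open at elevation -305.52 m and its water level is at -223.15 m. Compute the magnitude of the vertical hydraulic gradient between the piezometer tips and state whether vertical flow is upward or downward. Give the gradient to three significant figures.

Total head at P-2: h = -223.90 m (water level in the standpipe).
Total head at P-4: h = -223.15 m.
Δh = h(P-2) − h(P-4) = -223.90 − (-223.15) = -0.75 m.
Vertical separation Δz = -253.91 − (-305.52) = 51.61 m.
|i_v| = |Δh| / Δz = 0.75 / 51.61 = 0.0145.
Head is higher in the deep piezometer, so vertical flow is upward (discharge condition).

|i_v| ≈ 0.0145; vertical flow is upward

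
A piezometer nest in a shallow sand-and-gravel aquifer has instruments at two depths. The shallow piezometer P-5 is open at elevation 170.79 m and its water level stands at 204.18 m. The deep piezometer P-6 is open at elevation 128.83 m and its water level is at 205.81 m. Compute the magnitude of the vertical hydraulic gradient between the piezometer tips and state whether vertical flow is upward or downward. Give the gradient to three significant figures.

|i_v| ≈ 0.0388; vertical flow is upward

Total head at P-5: h = 204.18 m (water level in the standpipe).
Total head at P-6: h = 205.81 m.
Δh = h(P-5) − h(P-6) = 204.18 − 205.81 = -1.63 m.
Vertical separation Δz = 170.79 − 128.83 = 41.96 m.
|i_v| = |Δh| / Δz = 1.63 / 41.96 = 0.0388.
Head is higher in the deep piezometer, so vertical flow is upward (discharge condition).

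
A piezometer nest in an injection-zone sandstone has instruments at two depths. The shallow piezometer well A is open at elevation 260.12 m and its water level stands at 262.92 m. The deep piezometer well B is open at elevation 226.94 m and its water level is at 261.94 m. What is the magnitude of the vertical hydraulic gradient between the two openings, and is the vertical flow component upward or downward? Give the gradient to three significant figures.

|i_v| ≈ 0.0295; vertical flow is downward

Total head at well A: h = 262.92 m (water level in the standpipe).
Total head at well B: h = 261.94 m.
Δh = h(well A) − h(well B) = 262.92 − 261.94 = 0.98 m.
Vertical separation Δz = 260.12 − 226.94 = 33.18 m.
|i_v| = |Δh| / Δz = 0.98 / 33.18 = 0.0295.
Head is higher in the shallow piezometer, so vertical flow is downward (recharge condition).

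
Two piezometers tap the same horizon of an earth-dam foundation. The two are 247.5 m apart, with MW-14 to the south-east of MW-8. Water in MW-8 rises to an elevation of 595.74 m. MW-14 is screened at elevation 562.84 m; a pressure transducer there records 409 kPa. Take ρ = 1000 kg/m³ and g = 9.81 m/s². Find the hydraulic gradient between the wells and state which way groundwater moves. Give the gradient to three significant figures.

i ≈ 0.0355; groundwater flows toward the north-west

Total head at MW-8: h = 595.74 m (water level in the piezometer is the total head).
Pressure head at MW-14: ψ = P/(ρg) = 409×1000 / (1000 × 9.81) = 41.69 m.
Total head at MW-14: h = z + ψ = 562.84 + 41.69 = 604.53 m.
Head difference: h(MW-8) − h(MW-14) = 595.74 − 604.53 = -8.79 m.
Hydraulic gradient: i = |Δh| / L = 8.79 / 247.5 = 0.0355.
Flow is from higher to lower head: from MW-14 toward MW-8, i.e. toward the north-west.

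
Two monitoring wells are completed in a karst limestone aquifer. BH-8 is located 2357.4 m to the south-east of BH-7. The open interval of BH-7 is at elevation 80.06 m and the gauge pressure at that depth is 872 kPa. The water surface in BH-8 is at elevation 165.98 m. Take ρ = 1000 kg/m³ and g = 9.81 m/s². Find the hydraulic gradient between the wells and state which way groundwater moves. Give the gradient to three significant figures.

Pressure head at BH-7: ψ = P/(ρg) = 872×1000 / (1000 × 9.81) = 88.89 m.
Total head at BH-7: h = z + ψ = 80.06 + 88.89 = 168.95 m.
Total head at BH-8: h = 165.98 m (water level in the piezometer is the total head).
Head difference: h(BH-7) − h(BH-8) = 168.95 − 165.98 = 2.97 m.
Hydraulic gradient: i = |Δh| / L = 2.97 / 2357.4 = 0.00126.
Flow is from higher to lower head: from BH-7 toward BH-8, i.e. toward the south-east.

i ≈ 0.00126; groundwater flows toward the south-east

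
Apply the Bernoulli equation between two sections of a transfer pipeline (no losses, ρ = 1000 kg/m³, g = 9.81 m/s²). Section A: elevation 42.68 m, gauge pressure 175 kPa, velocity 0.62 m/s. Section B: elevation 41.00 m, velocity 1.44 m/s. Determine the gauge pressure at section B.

P₂ ≈ 191 kPa

Pressure head at A: ψ₁ = P₁/(ρg) = 175×1000 / (1000 × 9.81) = 17.84 m.
Velocity heads: v₁²/2g = 0.62²/19.62 = 0.020 m; v₂²/2g = 1.44²/19.62 = 0.106 m.
Total head H = z₁ + ψ₁ + v₁²/2g = 42.68 + 17.84 + 0.020 = 60.54 m.
ψ₂ = H − z₂ − v₂²/2g = 60.54 − 41.00 − 0.106 = 19.43 m.
P₂ = ρgψ₂ = 1000 × 9.81 × 19.43 ≈ 191 kPa.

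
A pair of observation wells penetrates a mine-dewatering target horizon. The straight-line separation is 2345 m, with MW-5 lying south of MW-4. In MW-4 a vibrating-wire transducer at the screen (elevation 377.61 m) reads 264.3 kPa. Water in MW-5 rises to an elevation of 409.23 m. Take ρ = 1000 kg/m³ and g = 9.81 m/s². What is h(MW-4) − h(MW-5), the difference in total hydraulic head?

Δh ≈ -4.68 m

Pressure head at MW-4: ψ = P/(ρg) = 264.3×1000 / (1000 × 9.81) = 26.94 m.
Total head at MW-4: h = z + ψ = 377.61 + 26.94 = 404.55 m.
Total head at MW-5: h = 409.23 m (water level in the piezometer is the total head).
Head difference: h(MW-4) − h(MW-5) = 404.55 − 409.23 = -4.68 m.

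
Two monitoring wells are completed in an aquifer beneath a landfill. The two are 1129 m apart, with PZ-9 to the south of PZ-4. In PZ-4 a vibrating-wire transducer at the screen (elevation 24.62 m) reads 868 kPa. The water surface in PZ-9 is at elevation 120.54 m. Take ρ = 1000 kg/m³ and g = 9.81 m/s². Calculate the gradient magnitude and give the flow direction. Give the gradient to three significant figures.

i ≈ 0.00659; groundwater flows toward the north

Pressure head at PZ-4: ψ = P/(ρg) = 868×1000 / (1000 × 9.81) = 88.48 m.
Total head at PZ-4: h = z + ψ = 24.62 + 88.48 = 113.10 m.
Total head at PZ-9: h = 120.54 m (water level in the piezometer is the total head).
Head difference: h(PZ-4) − h(PZ-9) = 113.10 − 120.54 = -7.44 m.
Hydraulic gradient: i = |Δh| / L = 7.44 / 1129 = 0.00659.
Flow is from higher to lower head: from PZ-9 toward PZ-4, i.e. toward the north.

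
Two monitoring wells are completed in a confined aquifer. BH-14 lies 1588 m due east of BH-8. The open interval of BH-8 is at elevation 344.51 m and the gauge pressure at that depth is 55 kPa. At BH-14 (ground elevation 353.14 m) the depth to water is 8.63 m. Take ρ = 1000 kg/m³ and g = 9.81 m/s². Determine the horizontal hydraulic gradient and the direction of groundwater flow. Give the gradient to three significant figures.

Pressure head at BH-8: ψ = P/(ρg) = 55×1000 / (1000 × 9.81) = 5.61 m.
Total head at BH-8: h = z + ψ = 344.51 + 5.61 = 350.12 m.
Total head at BH-14: h = 353.14 − 8.63 = 344.51 m.
Head difference: h(BH-8) − h(BH-14) = 350.12 − 344.51 = 5.61 m.
Hydraulic gradient: i = |Δh| / L = 5.61 / 1588 = 0.00353.
Flow is from higher to lower head: from BH-8 toward BH-14, i.e. toward the east.

i ≈ 0.00353; groundwater flows toward the east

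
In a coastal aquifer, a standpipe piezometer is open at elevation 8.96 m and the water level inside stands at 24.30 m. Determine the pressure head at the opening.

Total head h = 24.30 m (the water-surface elevation in the piezometer).
Pressure head ψ = h − z = 24.30 − 8.96 = 15.34 m.

ψ ≈ 15.34 m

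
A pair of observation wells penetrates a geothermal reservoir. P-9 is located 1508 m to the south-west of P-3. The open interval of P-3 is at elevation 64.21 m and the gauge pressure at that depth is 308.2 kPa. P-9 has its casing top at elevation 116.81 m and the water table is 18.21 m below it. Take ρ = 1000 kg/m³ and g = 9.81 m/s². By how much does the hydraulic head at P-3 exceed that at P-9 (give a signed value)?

Δh ≈ -2.97 m

Pressure head at P-3: ψ = P/(ρg) = 308.2×1000 / (1000 × 9.81) = 31.42 m.
Total head at P-3: h = z + ψ = 64.21 + 31.42 = 95.63 m.
Total head at P-9: h = 116.81 − 18.21 = 98.60 m.
Head difference: h(P-3) − h(P-9) = 95.63 − 98.60 = -2.97 m.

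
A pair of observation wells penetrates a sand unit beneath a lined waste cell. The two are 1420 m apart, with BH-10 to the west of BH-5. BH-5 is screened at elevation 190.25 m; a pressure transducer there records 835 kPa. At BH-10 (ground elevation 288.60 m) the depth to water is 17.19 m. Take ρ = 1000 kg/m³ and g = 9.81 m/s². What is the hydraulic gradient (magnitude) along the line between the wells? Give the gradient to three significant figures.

Pressure head at BH-5: ψ = P/(ρg) = 835×1000 / (1000 × 9.81) = 85.12 m.
Total head at BH-5: h = z + ψ = 190.25 + 85.12 = 275.37 m.
Total head at BH-10: h = 288.60 − 17.19 = 271.41 m.
Head difference: h(BH-5) − h(BH-10) = 275.37 − 271.41 = 3.96 m.
Hydraulic gradient: i = |Δh| / L = 3.96 / 1420 = 0.00279.

i ≈ 0.00279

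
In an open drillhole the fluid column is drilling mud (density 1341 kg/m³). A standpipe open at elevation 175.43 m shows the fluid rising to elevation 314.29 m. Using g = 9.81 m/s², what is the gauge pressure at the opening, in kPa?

Pressure head ψ = h − z = 314.29 − 175.43 = 138.86 m.
P = ρgψ = 1341 × 9.81 × 138.86 = 1826732 Pa ≈ 1830 kPa.

P ≈ 1830 kPa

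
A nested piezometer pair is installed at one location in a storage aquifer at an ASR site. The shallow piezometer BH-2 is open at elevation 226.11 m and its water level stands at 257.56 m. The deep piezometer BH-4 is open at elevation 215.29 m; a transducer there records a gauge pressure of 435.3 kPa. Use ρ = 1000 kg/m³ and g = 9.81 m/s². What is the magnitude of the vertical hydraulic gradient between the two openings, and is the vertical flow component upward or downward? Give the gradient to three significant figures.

Total head at BH-2: h = 257.56 m (water level in the standpipe).
Pressure head at BH-4: ψ = P/(ρg) = 435.3×1000 / (1000 × 9.81) = 44.37 m.
Total head at BH-4: h = z + ψ = 215.29 + 44.37 = 259.66 m.
Δh = h(BH-2) − h(BH-4) = 257.56 − 259.66 = -2.10 m.
Vertical separation Δz = 226.11 − 215.29 = 10.82 m.
|i_v| = |Δh| / Δz = 2.10 / 10.82 = 0.194.
Head is higher in the deep piezometer, so vertical flow is upward (discharge condition).

|i_v| ≈ 0.194; vertical flow is upward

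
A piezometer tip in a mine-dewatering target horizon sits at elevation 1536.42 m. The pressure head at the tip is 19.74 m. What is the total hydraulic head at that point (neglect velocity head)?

h ≈ 1556.16 m

h = z + ψ = 1536.42 + 19.74 = 1556.16 m.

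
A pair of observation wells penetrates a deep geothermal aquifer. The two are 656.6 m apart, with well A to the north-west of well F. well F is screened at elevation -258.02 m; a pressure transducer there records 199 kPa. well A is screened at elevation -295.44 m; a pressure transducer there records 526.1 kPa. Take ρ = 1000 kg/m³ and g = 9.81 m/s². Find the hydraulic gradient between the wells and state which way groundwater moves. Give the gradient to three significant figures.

Pressure head at well F: ψ = P/(ρg) = 199×1000 / (1000 × 9.81) = 20.29 m.
Total head at well F: h = z + ψ = -258.02 + 20.29 = -237.73 m.
Pressure head at well A: ψ = P/(ρg) = 526.1×1000 / (1000 × 9.81) = 53.63 m.
Total head at well A: h = z + ψ = -295.44 + 53.63 = -241.81 m.
Head difference: h(well F) − h(well A) = -237.73 − (-241.81) = 4.08 m.
Hydraulic gradient: i = |Δh| / L = 4.08 / 656.6 = 0.00621.
Flow is from higher to lower head: from well F toward well A, i.e. toward the north-west.

i ≈ 0.00621; groundwater flows toward the north-west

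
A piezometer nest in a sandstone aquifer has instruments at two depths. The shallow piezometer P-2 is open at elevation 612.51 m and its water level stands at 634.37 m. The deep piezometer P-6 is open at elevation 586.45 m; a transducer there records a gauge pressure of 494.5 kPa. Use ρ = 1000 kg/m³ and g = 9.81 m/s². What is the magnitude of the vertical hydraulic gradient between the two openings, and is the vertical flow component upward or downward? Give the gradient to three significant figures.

Total head at P-2: h = 634.37 m (water level in the standpipe).
Pressure head at P-6: ψ = P/(ρg) = 494.5×1000 / (1000 × 9.81) = 50.41 m.
Total head at P-6: h = z + ψ = 586.45 + 50.41 = 636.86 m.
Δh = h(P-2) − h(P-6) = 634.37 − 636.86 = -2.49 m.
Vertical separation Δz = 612.51 − 586.45 = 26.06 m.
|i_v| = |Δh| / Δz = 2.49 / 26.06 = 0.0955.
Head is higher in the deep piezometer, so vertical flow is upward (discharge condition).

|i_v| ≈ 0.0955; vertical flow is upward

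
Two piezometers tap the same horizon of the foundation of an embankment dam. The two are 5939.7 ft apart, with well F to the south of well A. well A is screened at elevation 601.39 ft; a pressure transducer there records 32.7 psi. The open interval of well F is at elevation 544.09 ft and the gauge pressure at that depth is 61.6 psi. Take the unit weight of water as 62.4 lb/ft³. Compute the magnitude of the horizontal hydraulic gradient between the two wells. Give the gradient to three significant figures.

Pressure head at well A: ψ = 144·P/γ = 144 × 32.7 / 62.4 = 75.46 ft.
Total head at well A: h = z + ψ = 601.39 + 75.46 = 676.85 ft.
Pressure head at well F: ψ = 144·P/γ = 144 × 61.6 / 62.4 = 142.15 ft.
Total head at well F: h = z + ψ = 544.09 + 142.15 = 686.24 ft.
Head difference: h(well A) − h(well F) = 676.85 − 686.24 = -9.39 ft.
Hydraulic gradient: i = |Δh| / L = 9.39 / 5939.7 = 0.00158.

i ≈ 0.00158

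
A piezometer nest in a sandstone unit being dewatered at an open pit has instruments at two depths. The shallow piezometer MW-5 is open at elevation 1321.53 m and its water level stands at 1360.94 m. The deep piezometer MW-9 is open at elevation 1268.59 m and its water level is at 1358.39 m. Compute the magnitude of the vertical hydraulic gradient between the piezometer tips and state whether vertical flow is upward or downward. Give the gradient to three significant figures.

Total head at MW-5: h = 1360.94 m (water level in the standpipe).
Total head at MW-9: h = 1358.39 m.
Δh = h(MW-5) − h(MW-9) = 1360.94 − 1358.39 = 2.55 m.
Vertical separation Δz = 1321.53 − 1268.59 = 52.94 m.
|i_v| = |Δh| / Δz = 2.55 / 52.94 = 0.0482.
Head is higher in the shallow piezometer, so vertical flow is downward (recharge condition).

|i_v| ≈ 0.0482; vertical flow is downward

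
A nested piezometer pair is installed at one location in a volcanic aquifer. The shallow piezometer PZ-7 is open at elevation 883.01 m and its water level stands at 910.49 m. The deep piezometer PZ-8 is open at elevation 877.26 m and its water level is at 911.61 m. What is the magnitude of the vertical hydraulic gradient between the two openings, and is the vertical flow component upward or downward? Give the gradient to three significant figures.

|i_v| ≈ 0.195; vertical flow is upward

Total head at PZ-7: h = 910.49 m (water level in the standpipe).
Total head at PZ-8: h = 911.61 m.
Δh = h(PZ-7) − h(PZ-8) = 910.49 − 911.61 = -1.12 m.
Vertical separation Δz = 883.01 − 877.26 = 5.75 m.
|i_v| = |Δh| / Δz = 1.12 / 5.75 = 0.195.
Head is higher in the deep piezometer, so vertical flow is upward (discharge condition).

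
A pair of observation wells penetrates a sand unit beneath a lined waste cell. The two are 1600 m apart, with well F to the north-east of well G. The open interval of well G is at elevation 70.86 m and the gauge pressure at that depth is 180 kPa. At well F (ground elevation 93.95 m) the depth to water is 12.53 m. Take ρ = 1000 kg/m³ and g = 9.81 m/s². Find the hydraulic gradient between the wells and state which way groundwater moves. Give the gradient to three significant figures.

i ≈ 0.00487; groundwater flows toward the north-east

Pressure head at well G: ψ = P/(ρg) = 180×1000 / (1000 × 9.81) = 18.35 m.
Total head at well G: h = z + ψ = 70.86 + 18.35 = 89.21 m.
Total head at well F: h = 93.95 − 12.53 = 81.42 m.
Head difference: h(well G) − h(well F) = 89.21 − 81.42 = 7.79 m.
Hydraulic gradient: i = |Δh| / L = 7.79 / 1600 = 0.00487.
Flow is from higher to lower head: from well G toward well F, i.e. toward the north-east.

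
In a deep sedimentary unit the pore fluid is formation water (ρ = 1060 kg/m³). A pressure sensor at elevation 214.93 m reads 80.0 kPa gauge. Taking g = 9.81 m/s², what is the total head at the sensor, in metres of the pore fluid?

h ≈ 222.62 m

ψ = P/(ρg) = 80.0×1000 / (1060 × 9.81) = 7.69 m.
h = z + ψ = 214.93 + 7.69 = 222.62 m.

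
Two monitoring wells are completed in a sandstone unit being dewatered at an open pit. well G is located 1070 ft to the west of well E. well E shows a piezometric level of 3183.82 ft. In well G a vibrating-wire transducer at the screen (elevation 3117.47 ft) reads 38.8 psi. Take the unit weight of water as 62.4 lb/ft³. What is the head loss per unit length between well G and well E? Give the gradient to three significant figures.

i ≈ 0.0217 ft/ft

Total head at well E: h = 3183.82 ft (water level in the piezometer is the total head).
Pressure head at well G: ψ = 144·P/γ = 144 × 38.8 / 62.4 = 89.54 ft.
Total head at well G: h = z + ψ = 3117.47 + 89.54 = 3207.01 ft.
Head difference: h(well E) − h(well G) = 3183.82 − 3207.01 = -23.19 ft.
Hydraulic gradient: i = |Δh| / L = 23.19 / 1070 = 0.0217.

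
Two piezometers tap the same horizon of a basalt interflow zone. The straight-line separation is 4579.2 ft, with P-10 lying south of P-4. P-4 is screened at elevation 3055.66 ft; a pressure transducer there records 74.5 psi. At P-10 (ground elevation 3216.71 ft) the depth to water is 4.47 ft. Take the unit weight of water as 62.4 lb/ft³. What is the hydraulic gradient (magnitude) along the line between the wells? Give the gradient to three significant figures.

Pressure head at P-4: ψ = 144·P/γ = 144 × 74.5 / 62.4 = 171.92 ft.
Total head at P-4: h = z + ψ = 3055.66 + 171.92 = 3227.58 ft.
Total head at P-10: h = 3216.71 − 4.47 = 3212.24 ft.
Head difference: h(P-4) − h(P-10) = 3227.58 − 3212.24 = 15.34 ft.
Hydraulic gradient: i = |Δh| / L = 15.34 / 4579.2 = 0.00335.

i ≈ 0.00335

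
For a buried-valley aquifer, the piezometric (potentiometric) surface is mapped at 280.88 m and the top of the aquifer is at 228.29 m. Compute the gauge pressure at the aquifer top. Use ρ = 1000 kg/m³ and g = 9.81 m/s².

P ≈ 516 kPa

Pressure head at the aquifer top: ψ = h − z = 280.88 − 228.29 = 52.59 m.
P = ρgψ = 1000 × 9.81 × 52.59 = 515908 Pa ≈ 516 kPa.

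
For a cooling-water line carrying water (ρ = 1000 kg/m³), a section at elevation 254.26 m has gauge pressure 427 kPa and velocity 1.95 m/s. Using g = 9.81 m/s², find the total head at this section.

h ≈ 297.98 m

Pressure head ψ = P/(ρg) = 427×1000 / (1000 × 9.81) = 43.53 m.
Velocity head = v²/(2g) = 1.95² / (2 × 9.81) = 0.194 m.
h = z + ψ + v²/(2g) = 254.26 + 43.53 + 0.194 = 297.98 m.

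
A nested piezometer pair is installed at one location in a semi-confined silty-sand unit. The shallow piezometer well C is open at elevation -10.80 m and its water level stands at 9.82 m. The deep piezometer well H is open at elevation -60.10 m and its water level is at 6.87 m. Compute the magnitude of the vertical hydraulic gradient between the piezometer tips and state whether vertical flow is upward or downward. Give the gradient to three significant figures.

Total head at well C: h = 9.82 m (water level in the standpipe).
Total head at well H: h = 6.87 m.
Δh = h(well C) − h(well H) = 9.82 − 6.87 = 2.95 m.
Vertical separation Δz = -10.80 − (-60.10) = 49.30 m.
|i_v| = |Δh| / Δz = 2.95 / 49.30 = 0.0598.
Head is higher in the shallow piezometer, so vertical flow is downward (recharge condition).

|i_v| ≈ 0.0598; vertical flow is downward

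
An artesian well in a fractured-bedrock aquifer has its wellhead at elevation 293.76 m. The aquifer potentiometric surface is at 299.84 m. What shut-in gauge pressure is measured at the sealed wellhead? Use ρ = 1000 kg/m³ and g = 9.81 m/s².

P ≈ 59.6 kPa

Head above the cap: Δh = 299.84 − 293.76 = 6.08 m.
P = ρgΔh = 1000 × 9.81 × 6.08 = 59645 Pa ≈ 59.6 kPa.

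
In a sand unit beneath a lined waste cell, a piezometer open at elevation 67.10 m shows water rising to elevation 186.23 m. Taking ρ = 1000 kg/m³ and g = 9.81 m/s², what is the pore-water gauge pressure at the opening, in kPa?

Pressure head ψ = h − z = 186.23 − 67.10 = 119.13 m.
P = ρgψ = 1000 × 9.81 × 119.13 = 1168665 Pa ≈ 1170 kPa.

P ≈ 1170 kPa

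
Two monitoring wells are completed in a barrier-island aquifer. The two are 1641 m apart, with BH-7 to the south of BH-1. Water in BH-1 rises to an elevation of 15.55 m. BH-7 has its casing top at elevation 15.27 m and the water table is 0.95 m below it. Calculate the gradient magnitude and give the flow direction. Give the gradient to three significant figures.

i ≈ 0.000750; groundwater flows toward the south

Total head at BH-1: h = 15.55 m (water level in the piezometer is the total head).
Total head at BH-7: h = 15.27 − 0.95 = 14.32 m.
Head difference: h(BH-1) − h(BH-7) = 15.55 − 14.32 = 1.23 m.
Hydraulic gradient: i = |Δh| / L = 1.23 / 1641 = 0.000750.
Flow is from higher to lower head: from BH-1 toward BH-7, i.e. toward the south.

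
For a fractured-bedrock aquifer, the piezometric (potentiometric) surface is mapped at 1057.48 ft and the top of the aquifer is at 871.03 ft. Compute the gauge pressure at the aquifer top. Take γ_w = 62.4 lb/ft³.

P ≈ 80.8 psi

Pressure head at the aquifer top: ψ = h − z = 1057.48 − 871.03 = 186.45 ft.
P = γψ/144 = 62.4 × 186.45 / 144 = 80.8 psi.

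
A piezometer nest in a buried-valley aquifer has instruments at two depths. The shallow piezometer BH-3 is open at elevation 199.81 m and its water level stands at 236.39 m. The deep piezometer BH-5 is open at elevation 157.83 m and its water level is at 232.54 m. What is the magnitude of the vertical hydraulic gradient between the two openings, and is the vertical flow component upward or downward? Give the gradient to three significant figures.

|i_v| ≈ 0.0917; vertical flow is downward

Total head at BH-3: h = 236.39 m (water level in the standpipe).
Total head at BH-5: h = 232.54 m.
Δh = h(BH-3) − h(BH-5) = 236.39 − 232.54 = 3.85 m.
Vertical separation Δz = 199.81 − 157.83 = 41.98 m.
|i_v| = |Δh| / Δz = 3.85 / 41.98 = 0.0917.
Head is higher in the shallow piezometer, so vertical flow is downward (recharge condition).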